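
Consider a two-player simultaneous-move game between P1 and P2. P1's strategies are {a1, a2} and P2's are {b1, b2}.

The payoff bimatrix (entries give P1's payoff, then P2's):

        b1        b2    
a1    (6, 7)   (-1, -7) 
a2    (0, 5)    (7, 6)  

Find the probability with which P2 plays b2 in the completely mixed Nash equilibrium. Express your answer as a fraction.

3/7

Let y be the probability that P2 plays b1. In a completely mixed equilibrium, P1 must be indifferent between a1 and a2.
P1's expected payoff from a1 is 6y − (1−y); from a2 it is 7(1−y).
Setting these equal: 7y − 1 = −7y + 7, so y = 4/7.
Therefore P2 plays b2 with probability 1 − 4/7 = 3/7.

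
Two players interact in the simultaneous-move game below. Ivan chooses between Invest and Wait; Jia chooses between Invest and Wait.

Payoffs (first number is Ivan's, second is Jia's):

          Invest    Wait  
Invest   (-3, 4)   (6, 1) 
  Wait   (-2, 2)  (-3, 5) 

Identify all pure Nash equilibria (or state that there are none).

(Invest, Invest): Ivan prefers Wait (-2 > -3) — not an equilibrium.
(Invest, Wait): Jia prefers Invest (4 > 1) — not an equilibrium.
(Wait, Invest): Jia prefers Wait (5 > 2) — not an equilibrium.
(Wait, Wait): Ivan prefers Invest (6 > -3) — not an equilibrium.

none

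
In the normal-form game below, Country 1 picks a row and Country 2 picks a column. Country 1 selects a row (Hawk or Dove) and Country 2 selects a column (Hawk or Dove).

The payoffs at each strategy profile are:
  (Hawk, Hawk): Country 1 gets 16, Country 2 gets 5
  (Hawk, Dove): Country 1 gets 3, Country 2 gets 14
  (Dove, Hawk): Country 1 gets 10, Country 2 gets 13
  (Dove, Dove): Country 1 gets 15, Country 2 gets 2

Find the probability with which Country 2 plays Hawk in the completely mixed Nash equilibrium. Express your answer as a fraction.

Let y be the probability that Country 2 plays Hawk. In a completely mixed equilibrium, Country 1 must be indifferent between Hawk and Dove.
Country 1's expected payoff from Hawk is 16y + 3(1−y); from Dove it is 10y + 15(1−y).
Setting these equal: 13y + 3 = −5y + 15, so y = 2/3.

2/3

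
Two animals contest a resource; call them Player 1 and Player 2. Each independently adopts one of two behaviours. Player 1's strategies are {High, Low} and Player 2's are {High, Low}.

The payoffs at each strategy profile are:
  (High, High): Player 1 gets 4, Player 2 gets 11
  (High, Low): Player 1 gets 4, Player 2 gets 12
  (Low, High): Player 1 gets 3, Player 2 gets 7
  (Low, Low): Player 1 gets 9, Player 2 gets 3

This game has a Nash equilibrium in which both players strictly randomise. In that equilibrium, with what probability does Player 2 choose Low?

Let y be the probability that Player 2 plays High. In a completely mixed equilibrium, Player 1 must be indifferent between High and Low.
Player 1's expected payoff from High is 4y + 4(1−y); from Low it is 3y + 9(1−y).
Setting these equal: 4 = −6y + 9, so y = 5/6.
Therefore Player 2 plays Low with probability 1 − 5/6 = 1/6.

1/6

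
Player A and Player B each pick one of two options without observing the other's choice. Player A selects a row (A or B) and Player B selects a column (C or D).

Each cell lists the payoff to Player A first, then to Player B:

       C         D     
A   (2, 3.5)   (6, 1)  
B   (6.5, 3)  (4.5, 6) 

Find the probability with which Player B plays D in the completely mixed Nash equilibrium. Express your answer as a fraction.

Let y be the probability that Player B plays C. In a completely mixed equilibrium, Player A must be indifferent between A and B.
Player A's expected payoff from A is 2y + 6(1−y); from B it is 6.5y + 4.5(1−y).
Setting these equal: −4y + 6 = 2y + 4.5, so y = 1/4.
Therefore Player B plays D with probability 1 − 1/4 = 3/4.

3/4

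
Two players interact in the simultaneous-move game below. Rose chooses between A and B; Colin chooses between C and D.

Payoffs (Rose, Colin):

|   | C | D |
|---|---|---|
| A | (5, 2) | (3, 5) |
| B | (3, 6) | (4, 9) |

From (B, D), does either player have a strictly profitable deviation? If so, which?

Rose at (B, D) earns 4; deviating to A yields 3 — not better.
Colin earns 9; deviating to C yields 6 — not better.
Neither player can strictly improve; the profile is a Nash equilibrium.

Neither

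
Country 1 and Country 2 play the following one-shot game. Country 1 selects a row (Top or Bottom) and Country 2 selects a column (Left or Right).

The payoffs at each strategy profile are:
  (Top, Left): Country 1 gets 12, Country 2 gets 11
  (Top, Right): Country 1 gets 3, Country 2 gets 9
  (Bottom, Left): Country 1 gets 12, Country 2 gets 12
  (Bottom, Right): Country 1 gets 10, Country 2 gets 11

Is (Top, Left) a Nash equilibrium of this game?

Yes

At (Top, Left), Country 1 earns 12; switching to Bottom would give 12, so Country 1 has no profitable deviation.
Country 2 earns 11; switching to Right would give 9, so Country 2 has no profitable deviation.
Neither player can gain by a unilateral deviation, so this profile is a Nash equilibrium.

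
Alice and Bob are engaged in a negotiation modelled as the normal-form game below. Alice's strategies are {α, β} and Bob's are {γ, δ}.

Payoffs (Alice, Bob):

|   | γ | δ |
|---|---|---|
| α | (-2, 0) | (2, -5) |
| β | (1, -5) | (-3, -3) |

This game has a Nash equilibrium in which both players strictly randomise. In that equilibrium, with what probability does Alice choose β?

5/7

Let x be the probability that Alice plays α. In a completely mixed equilibrium, Bob must be indifferent between γ and δ.
Bob's expected payoff from γ is −5(1−x); from δ it is −5x − 3(1−x).
Setting these equal: 5x − 5 = −2x − 3, so x = 2/7.
Therefore Alice plays β with probability 1 − 2/7 = 5/7.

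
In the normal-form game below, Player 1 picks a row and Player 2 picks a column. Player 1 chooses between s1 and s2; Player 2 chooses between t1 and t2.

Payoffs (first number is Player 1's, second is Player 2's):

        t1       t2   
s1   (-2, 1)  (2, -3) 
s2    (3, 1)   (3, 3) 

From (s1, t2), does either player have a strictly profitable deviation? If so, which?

Player 1 at (s1, t2) earns 2; deviating to s2 yields 3 — a strict improvement.
Player 2 earns -3; deviating to t1 yields 1 — a strict improvement.
Both Player 1 and Player 2 have strictly profitable deviations.

Both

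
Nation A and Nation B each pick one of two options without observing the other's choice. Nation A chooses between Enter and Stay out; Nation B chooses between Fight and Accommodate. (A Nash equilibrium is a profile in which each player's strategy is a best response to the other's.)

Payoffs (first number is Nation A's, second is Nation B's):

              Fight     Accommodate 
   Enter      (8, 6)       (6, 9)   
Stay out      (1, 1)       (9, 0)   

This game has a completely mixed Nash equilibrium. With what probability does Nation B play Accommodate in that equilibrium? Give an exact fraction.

Let y be the probability that Nation B plays Fight. In a completely mixed equilibrium, Nation A must be indifferent between Enter and Stay out.
Nation A's expected payoff from Enter is 8y + 6(1−y); from Stay out it is y + 9(1−y).
Setting these equal: 2y + 6 = −8y + 9, so y = 3/10.
Therefore Nation B plays Accommodate with probability 1 − 3/10 = 7/10.

7/10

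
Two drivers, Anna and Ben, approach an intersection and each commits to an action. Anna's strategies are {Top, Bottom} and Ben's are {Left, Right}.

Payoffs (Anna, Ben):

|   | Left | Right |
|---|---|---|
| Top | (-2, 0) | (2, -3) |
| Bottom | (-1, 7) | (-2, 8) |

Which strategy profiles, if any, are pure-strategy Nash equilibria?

(Top, Left): Anna prefers Bottom (-1 > -2) — not an equilibrium.
(Top, Right): Ben prefers Left (0 > -3) — not an equilibrium.
(Bottom, Left): Ben prefers Right (8 > 7) — not an equilibrium.
(Bottom, Right): Anna prefers Top (2 > -2) — not an equilibrium.

none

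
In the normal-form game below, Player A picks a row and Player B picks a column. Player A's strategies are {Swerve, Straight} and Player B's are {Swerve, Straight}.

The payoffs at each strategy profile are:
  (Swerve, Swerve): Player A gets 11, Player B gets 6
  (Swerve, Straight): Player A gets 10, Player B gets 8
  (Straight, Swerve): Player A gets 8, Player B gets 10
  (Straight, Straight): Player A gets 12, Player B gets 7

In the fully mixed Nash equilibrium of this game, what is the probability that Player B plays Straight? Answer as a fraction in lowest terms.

Let y be the probability that Player B plays Swerve. In a completely mixed equilibrium, Player A must be indifferent between Swerve and Straight.
Player A's expected payoff from Swerve is 11y + 10(1−y); from Straight it is 8y + 12(1−y).
Setting these equal: y + 10 = −4y + 12, so y = 2/5.
Therefore Player B plays Straight with probability 1 − 2/5 = 3/5.

3/5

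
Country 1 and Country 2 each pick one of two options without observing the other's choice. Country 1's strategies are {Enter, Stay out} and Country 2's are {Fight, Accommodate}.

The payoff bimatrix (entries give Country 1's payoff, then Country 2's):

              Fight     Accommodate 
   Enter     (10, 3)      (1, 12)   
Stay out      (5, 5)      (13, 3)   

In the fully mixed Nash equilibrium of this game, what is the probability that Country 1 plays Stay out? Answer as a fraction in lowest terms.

9/11

Let p be the probability that Country 1 plays Enter. In a completely mixed equilibrium, Country 2 must be indifferent between Fight and Accommodate.
Country 2's expected payoff from Fight is 3p + 5(1−p); from Accommodate it is 12p + 3(1−p).
Setting these equal: −2p + 5 = 9p + 3, so p = 2/11.
Therefore Country 1 plays Stay out with probability 1 − 2/11 = 9/11.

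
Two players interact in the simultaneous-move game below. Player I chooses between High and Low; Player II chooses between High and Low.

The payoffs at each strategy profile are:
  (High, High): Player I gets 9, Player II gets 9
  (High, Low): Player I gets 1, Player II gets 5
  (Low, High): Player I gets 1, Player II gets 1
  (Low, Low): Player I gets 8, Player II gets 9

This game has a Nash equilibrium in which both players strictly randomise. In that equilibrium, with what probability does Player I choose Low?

Let p be the probability that Player I plays High. In a completely mixed equilibrium, Player II must be indifferent between High and Low.
Player II's expected payoff from High is 9p + (1−p); from Low it is 5p + 9(1−p).
Setting these equal: 8p + 1 = −4p + 9, so p = 2/3.
Therefore Player I plays Low with probability 1 − 2/3 = 1/3.

1/3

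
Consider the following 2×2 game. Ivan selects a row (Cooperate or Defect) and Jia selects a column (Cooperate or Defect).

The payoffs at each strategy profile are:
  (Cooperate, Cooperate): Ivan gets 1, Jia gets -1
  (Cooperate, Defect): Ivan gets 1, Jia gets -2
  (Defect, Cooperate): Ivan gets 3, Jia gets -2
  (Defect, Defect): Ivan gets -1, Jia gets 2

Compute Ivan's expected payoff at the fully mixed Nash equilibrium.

1

First find y, the probability Jia plays Cooperate, from Ivan's indifference between Cooperate and Defect: y + (1−y) = 3y − (1−y), giving y = 1/2.
Since Ivan is indifferent in equilibrium, Ivan's expected payoff equals the payoff from either row against (1/2, 1/2). Using Cooperate: (1/2) + (1/2) = 1.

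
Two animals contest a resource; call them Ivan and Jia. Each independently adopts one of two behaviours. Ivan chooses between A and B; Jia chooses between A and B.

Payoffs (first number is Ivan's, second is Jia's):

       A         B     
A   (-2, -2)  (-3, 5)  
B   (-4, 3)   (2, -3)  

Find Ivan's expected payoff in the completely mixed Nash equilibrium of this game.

First find y, the probability Jia plays A, from Ivan's indifference between A and B: −2y − 3(1−y) = −4y + 2(1−y), giving y = 5/7.
Since Ivan is indifferent in equilibrium, Ivan's expected payoff equals the payoff from either row against (5/7, 2/7). Using A: −2(5/7) − 3(2/7) = -16/7.

-16/7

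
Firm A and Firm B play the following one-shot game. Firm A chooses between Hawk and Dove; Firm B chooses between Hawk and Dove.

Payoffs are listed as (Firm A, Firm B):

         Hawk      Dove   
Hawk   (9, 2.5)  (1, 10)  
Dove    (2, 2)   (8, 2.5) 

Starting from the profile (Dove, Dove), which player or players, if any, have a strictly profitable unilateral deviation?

Neither

Firm A at (Dove, Dove) earns 8; deviating to Hawk yields 1 — not better.
Firm B earns 2.5; deviating to Hawk yields 2 — not better.
Neither player can strictly improve; the profile is a Nash equilibrium.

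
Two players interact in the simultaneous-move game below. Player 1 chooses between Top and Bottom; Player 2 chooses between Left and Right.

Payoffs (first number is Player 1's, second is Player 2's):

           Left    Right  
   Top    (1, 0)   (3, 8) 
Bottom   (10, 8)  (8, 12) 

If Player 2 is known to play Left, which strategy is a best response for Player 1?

Against Left, Player 1 earns 1 from Top and 10 from Bottom.
So Bottom is the best response.

Bottom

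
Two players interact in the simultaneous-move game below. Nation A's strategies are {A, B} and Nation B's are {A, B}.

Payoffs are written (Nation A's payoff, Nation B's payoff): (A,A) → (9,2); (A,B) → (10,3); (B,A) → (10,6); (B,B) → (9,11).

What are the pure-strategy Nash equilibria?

(A, A): Nation A prefers B (10 > 9); Nation B prefers B (3 > 2) — not an equilibrium.
(A, B): Nation A gets 10 ≥ 9 from B, and Nation B gets 3 ≥ 2 from A — Nash equilibrium.
(B, A): Nation B prefers B (11 > 6) — not an equilibrium.
(B, B): Nation A prefers A (10 > 9) — not an equilibrium.

(A, B)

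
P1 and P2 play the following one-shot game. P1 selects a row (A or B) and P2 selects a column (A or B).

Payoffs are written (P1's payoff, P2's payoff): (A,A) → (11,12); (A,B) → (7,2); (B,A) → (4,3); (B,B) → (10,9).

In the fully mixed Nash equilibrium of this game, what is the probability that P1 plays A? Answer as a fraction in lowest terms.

Let p be the probability that P1 plays A. In a completely mixed equilibrium, P2 must be indifferent between A and B.
P2's expected payoff from A is 12p + 3(1−p); from B it is 2p + 9(1−p).
Setting these equal: 9p + 3 = −7p + 9, so p = 3/8.

3/8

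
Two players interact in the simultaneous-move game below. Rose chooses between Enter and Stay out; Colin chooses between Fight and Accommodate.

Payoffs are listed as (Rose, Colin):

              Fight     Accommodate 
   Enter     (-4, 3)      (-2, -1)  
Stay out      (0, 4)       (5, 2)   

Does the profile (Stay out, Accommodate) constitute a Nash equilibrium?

At (Stay out, Accommodate), Rose earns 5; switching to Enter would give -2, so Rose has no profitable deviation.
Colin earns 2; switching to Fight would give 4, so Colin would deviate.
Since at least one player can profitably deviate, this is not a Nash equilibrium.

No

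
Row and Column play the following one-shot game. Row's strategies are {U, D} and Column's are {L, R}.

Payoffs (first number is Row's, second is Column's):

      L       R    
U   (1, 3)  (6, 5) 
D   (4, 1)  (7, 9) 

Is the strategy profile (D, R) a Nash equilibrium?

Yes

At (D, R), Row earns 7; switching to U would give 6, so Row has no profitable deviation.
Column earns 9; switching to L would give 1, so Column has no profitable deviation.
Neither player can gain by a unilateral deviation, so this profile is a Nash equilibrium.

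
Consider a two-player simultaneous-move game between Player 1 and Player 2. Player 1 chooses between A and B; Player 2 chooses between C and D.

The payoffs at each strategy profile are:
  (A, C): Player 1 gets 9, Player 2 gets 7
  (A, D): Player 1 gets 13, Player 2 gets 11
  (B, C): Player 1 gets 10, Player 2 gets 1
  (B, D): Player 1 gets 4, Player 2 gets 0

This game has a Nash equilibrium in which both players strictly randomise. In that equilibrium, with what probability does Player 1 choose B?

Let x be the probability that Player 1 plays A. In a completely mixed equilibrium, Player 2 must be indifferent between C and D.
Player 2's expected payoff from C is 7x + (1−x); from D it is 11x.
Setting these equal: 6x + 1 = 11x, so x = 1/5.
Therefore Player 1 plays B with probability 1 − 1/5 = 4/5.

4/5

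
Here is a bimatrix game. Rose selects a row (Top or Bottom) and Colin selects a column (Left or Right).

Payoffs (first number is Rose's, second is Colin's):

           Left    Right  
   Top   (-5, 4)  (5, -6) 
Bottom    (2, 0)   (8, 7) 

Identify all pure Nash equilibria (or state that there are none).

(Top, Left): Rose prefers Bottom (2 > -5) — not an equilibrium.
(Top, Right): Rose prefers Bottom (8 > 5); Colin prefers Left (4 > -6) — not an equilibrium.
(Bottom, Left): Colin prefers Right (7 > 0) — not an equilibrium.
(Bottom, Right): Rose gets 8 ≥ 5 from Top, and Colin gets 7 ≥ 0 from Left — Nash equilibrium.

(Bottom, Right)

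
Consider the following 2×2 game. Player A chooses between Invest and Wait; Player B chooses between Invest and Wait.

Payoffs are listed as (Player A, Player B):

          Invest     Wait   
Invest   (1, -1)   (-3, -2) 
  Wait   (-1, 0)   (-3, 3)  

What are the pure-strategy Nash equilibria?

(Invest, Invest) and (Wait, Wait)

(Invest, Invest): Player A gets 1 ≥ -1 from Wait, and Player B gets -1 ≥ -2 from Wait — Nash equilibrium.
(Invest, Wait): Player B prefers Invest (-1 > -2) — not an equilibrium.
(Wait, Invest): Player A prefers Invest (1 > -1); Player B prefers Wait (3 > 0) — not an equilibrium.
(Wait, Wait): Player A gets -3 ≥ -3 from Invest, and Player B gets 3 ≥ 0 from Invest — Nash equilibrium.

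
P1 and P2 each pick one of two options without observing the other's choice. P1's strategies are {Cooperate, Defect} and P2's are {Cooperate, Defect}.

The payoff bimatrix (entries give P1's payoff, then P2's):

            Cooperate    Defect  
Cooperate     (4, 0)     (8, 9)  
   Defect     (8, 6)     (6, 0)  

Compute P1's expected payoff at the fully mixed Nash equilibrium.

First find q, the probability P2 plays Cooperate, from P1's indifference between Cooperate and Defect: 4q + 8(1−q) = 8q + 6(1−q), giving q = 1/3.
Since P1 is indifferent in equilibrium, P1's expected payoff equals the payoff from either row against (1/3, 2/3). Using Cooperate: 4(1/3) + 8(2/3) = 20/3.

20/3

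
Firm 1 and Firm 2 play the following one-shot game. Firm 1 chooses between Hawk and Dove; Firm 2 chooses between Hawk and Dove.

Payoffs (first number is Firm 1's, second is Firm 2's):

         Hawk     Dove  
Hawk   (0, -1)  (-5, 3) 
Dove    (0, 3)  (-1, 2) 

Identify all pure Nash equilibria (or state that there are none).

(Dove, Hawk)

(Hawk, Hawk): Firm 2 prefers Dove (3 > -1) — not an equilibrium.
(Hawk, Dove): Firm 1 prefers Dove (-1 > -5) — not an equilibrium.
(Dove, Hawk): Firm 1 gets 0 ≥ 0 from Hawk, and Firm 2 gets 3 ≥ 2 from Dove — Nash equilibrium.
(Dove, Dove): Firm 2 prefers Hawk (3 > 2) — not an equilibrium.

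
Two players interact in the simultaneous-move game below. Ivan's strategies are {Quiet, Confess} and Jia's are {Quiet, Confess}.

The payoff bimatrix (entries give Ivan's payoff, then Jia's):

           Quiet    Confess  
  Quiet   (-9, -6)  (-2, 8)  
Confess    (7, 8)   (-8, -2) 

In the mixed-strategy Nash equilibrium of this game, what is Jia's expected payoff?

First find x, the probability Ivan plays Quiet, from Jia's indifference between Quiet and Confess: −6x + 8(1−x) = 8x − 2(1−x), giving x = 5/12.
Since Jia is indifferent in equilibrium, Jia's expected payoff equals the payoff from either column against (5/12, 7/12). Using Quiet: −6(5/12) + 8(7/12) = 13/6.

13/6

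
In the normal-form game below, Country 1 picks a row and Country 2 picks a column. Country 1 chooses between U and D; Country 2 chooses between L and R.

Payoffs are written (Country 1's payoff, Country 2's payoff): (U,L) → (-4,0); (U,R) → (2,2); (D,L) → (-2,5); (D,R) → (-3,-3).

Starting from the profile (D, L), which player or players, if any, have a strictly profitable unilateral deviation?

Neither

Country 1 at (D, L) earns -2; deviating to U yields -4 — not better.
Country 2 earns 5; deviating to R yields -3 — not better.
Neither player can strictly improve; the profile is a Nash equilibrium.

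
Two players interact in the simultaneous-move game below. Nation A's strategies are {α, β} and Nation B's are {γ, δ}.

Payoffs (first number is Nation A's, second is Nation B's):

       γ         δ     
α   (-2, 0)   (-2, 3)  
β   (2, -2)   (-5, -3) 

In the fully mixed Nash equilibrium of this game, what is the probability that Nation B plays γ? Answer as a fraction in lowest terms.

3/7

Let c be the probability that Nation B plays γ. In a completely mixed equilibrium, Nation A must be indifferent between α and β.
Nation A's expected payoff from α is −2c − 2(1−c); from β it is 2c − 5(1−c).
Setting these equal: -2 = 7c − 5, so c = 3/7.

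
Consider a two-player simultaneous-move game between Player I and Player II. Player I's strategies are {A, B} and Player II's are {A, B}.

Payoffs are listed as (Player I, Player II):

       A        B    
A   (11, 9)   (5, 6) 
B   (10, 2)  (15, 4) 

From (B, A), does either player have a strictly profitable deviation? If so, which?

Player I at (B, A) earns 10; deviating to A yields 11 — a strict improvement.
Player II earns 2; deviating to B yields 4 — a strict improvement.
Both Player I and Player II have strictly profitable deviations.

Both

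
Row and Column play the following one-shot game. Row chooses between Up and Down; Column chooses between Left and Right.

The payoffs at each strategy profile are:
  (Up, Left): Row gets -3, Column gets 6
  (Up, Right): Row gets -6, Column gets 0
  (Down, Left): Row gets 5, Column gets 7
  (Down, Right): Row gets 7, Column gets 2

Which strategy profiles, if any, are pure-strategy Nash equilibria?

(Up, Left): Row prefers Down (5 > -3) — not an equilibrium.
(Up, Right): Row prefers Down (7 > -6); Column prefers Left (6 > 0) — not an equilibrium.
(Down, Left): Row gets 5 ≥ -3 from Up, and Column gets 7 ≥ 2 from Right — Nash equilibrium.
(Down, Right): Column prefers Left (7 > 2) — not an equilibrium.

(Down, Left)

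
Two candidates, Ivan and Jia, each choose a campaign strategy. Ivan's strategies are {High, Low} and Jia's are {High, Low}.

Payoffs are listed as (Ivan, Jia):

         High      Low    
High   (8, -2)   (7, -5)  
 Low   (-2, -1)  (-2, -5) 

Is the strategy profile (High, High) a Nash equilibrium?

At (High, High), Ivan earns 8; switching to Low would give -2, so Ivan has no profitable deviation.
Jia earns -2; switching to Low would give -5, so Jia has no profitable deviation.
Neither player can gain by a unilateral deviation, so this profile is a Nash equilibrium.

Yes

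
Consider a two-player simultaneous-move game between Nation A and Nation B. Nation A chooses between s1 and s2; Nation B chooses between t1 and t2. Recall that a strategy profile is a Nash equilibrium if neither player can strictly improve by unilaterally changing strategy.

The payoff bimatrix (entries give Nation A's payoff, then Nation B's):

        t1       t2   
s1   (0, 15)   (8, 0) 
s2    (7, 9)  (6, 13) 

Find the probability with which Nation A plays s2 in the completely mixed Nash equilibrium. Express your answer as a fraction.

Let p be the probability that Nation A plays s1. In a completely mixed equilibrium, Nation B must be indifferent between t1 and t2.
Nation B's expected payoff from t1 is 15p + 9(1−p); from t2 it is 13(1−p).
Setting these equal: 6p + 9 = −13p + 13, so p = 4/19.
Therefore Nation A plays s2 with probability 1 − 4/19 = 15/19.

15/19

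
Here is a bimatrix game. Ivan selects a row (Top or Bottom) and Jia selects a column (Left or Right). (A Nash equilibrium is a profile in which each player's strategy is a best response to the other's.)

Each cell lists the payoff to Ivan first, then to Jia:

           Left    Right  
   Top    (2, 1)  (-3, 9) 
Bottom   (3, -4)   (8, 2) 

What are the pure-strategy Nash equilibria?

(Bottom, Right)

(Top, Left): Ivan prefers Bottom (3 > 2); Jia prefers Right (9 > 1) — not an equilibrium.
(Top, Right): Ivan prefers Bottom (8 > -3) — not an equilibrium.
(Bottom, Left): Jia prefers Right (2 > -4) — not an equilibrium.
(Bottom, Right): Ivan gets 8 ≥ -3 from Top, and Jia gets 2 ≥ -4 from Left — Nash equilibrium.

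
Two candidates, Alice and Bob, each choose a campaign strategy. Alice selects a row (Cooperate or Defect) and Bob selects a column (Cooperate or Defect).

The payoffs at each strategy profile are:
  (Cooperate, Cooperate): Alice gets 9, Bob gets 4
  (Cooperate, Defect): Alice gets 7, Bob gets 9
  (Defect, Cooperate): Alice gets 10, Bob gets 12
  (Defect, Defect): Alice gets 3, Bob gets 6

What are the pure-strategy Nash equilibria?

(Cooperate, Defect) and (Defect, Cooperate)

(Cooperate, Cooperate): Alice prefers Defect (10 > 9); Bob prefers Defect (9 > 4) — not an equilibrium.
(Cooperate, Defect): Alice gets 7 ≥ 3 from Defect, and Bob gets 9 ≥ 4 from Cooperate — Nash equilibrium.
(Defect, Cooperate): Alice gets 10 ≥ 9 from Cooperate, and Bob gets 12 ≥ 6 from Defect — Nash equilibrium.
(Defect, Defect): Alice prefers Cooperate (7 > 3); Bob prefers Cooperate (12 > 6) — not an equilibrium.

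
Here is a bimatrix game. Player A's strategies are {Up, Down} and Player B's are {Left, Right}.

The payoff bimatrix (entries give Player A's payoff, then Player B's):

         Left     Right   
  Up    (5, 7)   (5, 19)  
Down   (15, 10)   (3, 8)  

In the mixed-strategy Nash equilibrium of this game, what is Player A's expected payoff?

First find y, the probability Player B plays Left, from Player A's indifference between Up and Down: 5y + 5(1−y) = 15y + 3(1−y), giving y = 1/6.
Since Player A is indifferent in equilibrium, Player A's expected payoff equals the payoff from either row against (1/6, 5/6). Using Up: 5(1/6) + 5(5/6) = 5.

5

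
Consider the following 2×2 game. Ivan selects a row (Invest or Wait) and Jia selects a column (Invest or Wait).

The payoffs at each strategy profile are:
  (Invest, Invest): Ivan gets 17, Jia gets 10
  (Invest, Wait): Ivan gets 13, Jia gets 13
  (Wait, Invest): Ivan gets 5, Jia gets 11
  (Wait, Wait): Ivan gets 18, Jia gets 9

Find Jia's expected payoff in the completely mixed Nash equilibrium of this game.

53/5

First find x, the probability Ivan plays Invest, from Jia's indifference between Invest and Wait: 10x + 11(1−x) = 13x + 9(1−x), giving x = 2/5.
Since Jia is indifferent in equilibrium, Jia's expected payoff equals the payoff from either column against (2/5, 3/5). Using Invest: 10(2/5) + 11(3/5) = 53/5.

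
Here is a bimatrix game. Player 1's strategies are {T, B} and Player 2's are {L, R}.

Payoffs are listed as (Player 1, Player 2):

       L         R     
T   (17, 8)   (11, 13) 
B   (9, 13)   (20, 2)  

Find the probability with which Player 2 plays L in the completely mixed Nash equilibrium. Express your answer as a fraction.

9/17

Let c be the probability that Player 2 plays L. In a completely mixed equilibrium, Player 1 must be indifferent between T and B.
Player 1's expected payoff from T is 17c + 11(1−c); from B it is 9c + 20(1−c).
Setting these equal: 6c + 11 = −11c + 20, so c = 9/17.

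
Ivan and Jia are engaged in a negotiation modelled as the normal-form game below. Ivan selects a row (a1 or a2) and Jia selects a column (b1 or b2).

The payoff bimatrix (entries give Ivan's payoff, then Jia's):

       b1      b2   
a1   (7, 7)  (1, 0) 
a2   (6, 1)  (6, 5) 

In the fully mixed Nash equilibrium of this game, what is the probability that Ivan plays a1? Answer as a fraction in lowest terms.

Let p be the probability that Ivan plays a1. In a completely mixed equilibrium, Jia must be indifferent between b1 and b2.
Jia's expected payoff from b1 is 7p + (1−p); from b2 it is 5(1−p).
Setting these equal: 6p + 1 = −5p + 5, so p = 4/11.

4/11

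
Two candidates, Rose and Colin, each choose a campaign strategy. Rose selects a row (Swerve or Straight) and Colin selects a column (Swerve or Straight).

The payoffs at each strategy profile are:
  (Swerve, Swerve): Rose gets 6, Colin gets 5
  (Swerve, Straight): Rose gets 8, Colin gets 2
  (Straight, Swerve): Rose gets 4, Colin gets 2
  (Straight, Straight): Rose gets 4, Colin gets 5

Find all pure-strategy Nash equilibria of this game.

(Swerve, Swerve): Rose gets 6 ≥ 4 from Straight, and Colin gets 5 ≥ 2 from Straight — Nash equilibrium.
(Swerve, Straight): Colin prefers Swerve (5 > 2) — not an equilibrium.
(Straight, Swerve): Rose prefers Swerve (6 > 4); Colin prefers Straight (5 > 2) — not an equilibrium.
(Straight, Straight): Rose prefers Swerve (8 > 4) — not an equilibrium.

(Swerve, Swerve)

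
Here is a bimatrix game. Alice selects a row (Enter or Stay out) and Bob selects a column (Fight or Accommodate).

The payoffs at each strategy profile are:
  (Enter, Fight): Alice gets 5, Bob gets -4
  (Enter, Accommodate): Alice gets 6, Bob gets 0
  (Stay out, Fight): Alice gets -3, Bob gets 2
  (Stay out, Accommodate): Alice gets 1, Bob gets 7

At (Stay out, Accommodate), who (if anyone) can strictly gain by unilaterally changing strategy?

Alice

Alice at (Stay out, Accommodate) earns 1; deviating to Enter yields 6 — a strict improvement.
Bob earns 7; deviating to Fight yields 2 — not better.
Only Alice has a strictly profitable deviation.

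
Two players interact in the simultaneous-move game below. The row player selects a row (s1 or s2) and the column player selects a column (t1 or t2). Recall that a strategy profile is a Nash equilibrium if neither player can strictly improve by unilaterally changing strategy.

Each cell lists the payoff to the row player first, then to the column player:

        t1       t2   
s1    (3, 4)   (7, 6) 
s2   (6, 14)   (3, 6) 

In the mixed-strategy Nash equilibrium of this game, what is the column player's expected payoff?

6

First find p, the probability the row player plays s1, from the column player's indifference between t1 and t2: 4p + 14(1−p) = 6p + 6(1−p), giving p = 4/5.
Since the column player is indifferent in equilibrium, the column player's expected payoff equals the payoff from either column against (4/5, 1/5). Using t1: 4(4/5) + 14(1/5) = 6.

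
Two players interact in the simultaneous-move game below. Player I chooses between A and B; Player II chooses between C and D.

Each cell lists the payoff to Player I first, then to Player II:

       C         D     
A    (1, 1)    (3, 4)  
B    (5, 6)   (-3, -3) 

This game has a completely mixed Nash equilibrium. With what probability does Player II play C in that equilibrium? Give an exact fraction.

Let y be the probability that Player II plays C. In a completely mixed equilibrium, Player I must be indifferent between A and B.
Player I's expected payoff from A is y + 3(1−y); from B it is 5y − 3(1−y).
Setting these equal: −2y + 3 = 8y − 3, so y = 3/5.

3/5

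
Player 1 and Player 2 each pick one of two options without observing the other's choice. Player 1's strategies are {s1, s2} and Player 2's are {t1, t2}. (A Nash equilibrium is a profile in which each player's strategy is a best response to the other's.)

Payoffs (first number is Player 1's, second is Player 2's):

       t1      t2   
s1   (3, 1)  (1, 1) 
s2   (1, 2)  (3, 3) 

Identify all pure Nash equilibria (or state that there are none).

(s1, t1) and (s2, t2)

(s1, t1): Player 1 gets 3 ≥ 1 from s2, and Player 2 gets 1 ≥ 1 from t2 — Nash equilibrium.
(s1, t2): Player 1 prefers s2 (3 > 1) — not an equilibrium.
(s2, t1): Player 1 prefers s1 (3 > 1); Player 2 prefers t2 (3 > 2) — not an equilibrium.
(s2, t2): Player 1 gets 3 ≥ 1 from s1, and Player 2 gets 3 ≥ 2 from t1 — Nash equilibrium.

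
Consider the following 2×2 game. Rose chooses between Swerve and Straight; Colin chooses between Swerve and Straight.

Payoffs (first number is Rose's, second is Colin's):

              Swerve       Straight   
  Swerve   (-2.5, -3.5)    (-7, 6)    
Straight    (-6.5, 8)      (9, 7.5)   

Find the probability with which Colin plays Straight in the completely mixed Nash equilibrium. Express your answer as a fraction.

Let y be the probability that Colin plays Swerve. In a completely mixed equilibrium, Rose must be indifferent between Swerve and Straight.
Rose's expected payoff from Swerve is −2.5y − 7(1−y); from Straight it is −6.5y + 9(1−y).
Setting these equal: 4.5y − 7 = −15.5y + 9, so y = 4/5.
Therefore Colin plays Straight with probability 1 − 4/5 = 1/5.

1/5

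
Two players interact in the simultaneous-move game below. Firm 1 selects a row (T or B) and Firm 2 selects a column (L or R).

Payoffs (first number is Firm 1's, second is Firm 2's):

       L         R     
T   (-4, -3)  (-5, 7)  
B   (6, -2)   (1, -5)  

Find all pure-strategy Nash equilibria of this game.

(B, L)

(T, L): Firm 1 prefers B (6 > -4); Firm 2 prefers R (7 > -3) — not an equilibrium.
(T, R): Firm 1 prefers B (1 > -5) — not an equilibrium.
(B, L): Firm 1 gets 6 ≥ -4 from T, and Firm 2 gets -2 ≥ -5 from R — Nash equilibrium.
(B, R): Firm 2 prefers L (-2 > -5) — not an equilibrium.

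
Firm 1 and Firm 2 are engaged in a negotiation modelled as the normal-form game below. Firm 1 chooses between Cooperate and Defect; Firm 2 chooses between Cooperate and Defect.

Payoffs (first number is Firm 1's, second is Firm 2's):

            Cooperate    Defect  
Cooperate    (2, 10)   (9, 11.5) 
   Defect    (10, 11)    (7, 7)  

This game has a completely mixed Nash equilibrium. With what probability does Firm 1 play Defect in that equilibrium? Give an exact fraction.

Let p be the probability that Firm 1 plays Cooperate. In a completely mixed equilibrium, Firm 2 must be indifferent between Cooperate and Defect.
Firm 2's expected payoff from Cooperate is 10p + 11(1−p); from Defect it is 11.5p + 7(1−p).
Setting these equal: −p + 11 = 4.5p + 7, so p = 8/11.
Therefore Firm 1 plays Defect with probability 1 − 8/11 = 3/11.

3/11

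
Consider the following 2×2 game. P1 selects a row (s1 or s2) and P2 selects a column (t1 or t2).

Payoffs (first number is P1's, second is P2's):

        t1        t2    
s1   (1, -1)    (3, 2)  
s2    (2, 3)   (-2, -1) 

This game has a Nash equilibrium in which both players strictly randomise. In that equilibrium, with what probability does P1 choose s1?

Let r be the probability that P1 plays s1. In a completely mixed equilibrium, P2 must be indifferent between t1 and t2.
P2's expected payoff from t1 is −r + 3(1−r); from t2 it is 2r − (1−r).
Setting these equal: −4r + 3 = 3r − 1, so r = 4/7.

4/7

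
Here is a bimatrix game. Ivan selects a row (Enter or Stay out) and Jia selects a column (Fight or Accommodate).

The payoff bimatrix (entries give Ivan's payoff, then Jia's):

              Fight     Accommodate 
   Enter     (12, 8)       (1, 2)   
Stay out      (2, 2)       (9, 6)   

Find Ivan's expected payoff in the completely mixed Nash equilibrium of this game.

First find y, the probability Jia plays Fight, from Ivan's indifference between Enter and Stay out: 12y + (1−y) = 2y + 9(1−y), giving y = 4/9.
Since Ivan is indifferent in equilibrium, Ivan's expected payoff equals the payoff from either row against (4/9, 5/9). Using Enter: 12(4/9) + (5/9) = 53/9.

53/9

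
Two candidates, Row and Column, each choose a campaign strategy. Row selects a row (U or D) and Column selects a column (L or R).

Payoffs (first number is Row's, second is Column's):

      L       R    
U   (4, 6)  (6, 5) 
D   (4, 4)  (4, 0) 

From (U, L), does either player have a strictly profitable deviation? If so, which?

Neither

Row at (U, L) earns 4; deviating to D yields 4 — not better.
Column earns 6; deviating to R yields 5 — not better.
Neither player can strictly improve; the profile is a Nash equilibrium.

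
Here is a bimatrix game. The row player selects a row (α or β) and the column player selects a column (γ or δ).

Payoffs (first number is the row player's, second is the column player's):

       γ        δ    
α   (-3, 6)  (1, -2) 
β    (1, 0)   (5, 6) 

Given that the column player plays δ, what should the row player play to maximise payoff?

β

Against δ, the row player earns 1 from α and 5 from β.
So β is the best response.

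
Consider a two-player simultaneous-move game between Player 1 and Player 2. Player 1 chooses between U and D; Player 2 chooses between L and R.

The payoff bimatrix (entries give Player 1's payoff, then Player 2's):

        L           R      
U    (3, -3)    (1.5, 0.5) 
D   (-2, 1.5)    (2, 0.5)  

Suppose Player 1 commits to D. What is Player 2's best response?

L

Against D, Player 2 earns 1.5 from L and 0.5 from R.
So L is the best response.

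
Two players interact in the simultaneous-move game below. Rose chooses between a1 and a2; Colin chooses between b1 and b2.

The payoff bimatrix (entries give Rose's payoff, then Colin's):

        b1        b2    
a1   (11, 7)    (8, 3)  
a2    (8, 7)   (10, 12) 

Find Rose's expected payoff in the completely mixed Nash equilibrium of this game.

46/5

First find y, the probability Colin plays b1, from Rose's indifference between a1 and a2: 11y + 8(1−y) = 8y + 10(1−y), giving y = 2/5.
Since Rose is indifferent in equilibrium, Rose's expected payoff equals the payoff from either row against (2/5, 3/5). Using a1: 11(2/5) + 8(3/5) = 46/5.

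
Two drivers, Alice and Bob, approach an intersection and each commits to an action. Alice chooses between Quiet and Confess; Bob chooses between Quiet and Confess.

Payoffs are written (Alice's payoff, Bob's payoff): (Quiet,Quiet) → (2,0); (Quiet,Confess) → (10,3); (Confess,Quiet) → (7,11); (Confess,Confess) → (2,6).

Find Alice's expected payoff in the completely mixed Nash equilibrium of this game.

First find q, the probability Bob plays Quiet, from Alice's indifference between Quiet and Confess: 2q + 10(1−q) = 7q + 2(1−q), giving q = 8/13.
Since Alice is indifferent in equilibrium, Alice's expected payoff equals the payoff from either row against (8/13, 5/13). Using Quiet: 2(8/13) + 10(5/13) = 66/13.

66/13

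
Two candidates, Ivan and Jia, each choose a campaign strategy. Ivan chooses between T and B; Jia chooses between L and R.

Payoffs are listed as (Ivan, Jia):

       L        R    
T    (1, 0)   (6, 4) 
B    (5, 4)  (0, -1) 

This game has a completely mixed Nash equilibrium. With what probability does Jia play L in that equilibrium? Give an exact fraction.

Let q be the probability that Jia plays L. In a completely mixed equilibrium, Ivan must be indifferent between T and B.
Ivan's expected payoff from T is q + 6(1−q); from B it is 5q.
Setting these equal: −5q + 6 = 5q, so q = 3/5.

3/5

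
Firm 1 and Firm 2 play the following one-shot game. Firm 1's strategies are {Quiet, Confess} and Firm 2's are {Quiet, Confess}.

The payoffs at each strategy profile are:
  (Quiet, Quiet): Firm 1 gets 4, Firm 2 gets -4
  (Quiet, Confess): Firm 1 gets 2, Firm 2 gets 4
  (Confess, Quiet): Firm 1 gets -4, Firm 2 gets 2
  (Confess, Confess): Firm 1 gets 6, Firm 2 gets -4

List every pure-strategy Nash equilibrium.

(Quiet, Quiet): Firm 2 prefers Confess (4 > -4) — not an equilibrium.
(Quiet, Confess): Firm 1 prefers Confess (6 > 2) — not an equilibrium.
(Confess, Quiet): Firm 1 prefers Quiet (4 > -4) — not an equilibrium.
(Confess, Confess): Firm 2 prefers Quiet (2 > -4) — not an equilibrium.

none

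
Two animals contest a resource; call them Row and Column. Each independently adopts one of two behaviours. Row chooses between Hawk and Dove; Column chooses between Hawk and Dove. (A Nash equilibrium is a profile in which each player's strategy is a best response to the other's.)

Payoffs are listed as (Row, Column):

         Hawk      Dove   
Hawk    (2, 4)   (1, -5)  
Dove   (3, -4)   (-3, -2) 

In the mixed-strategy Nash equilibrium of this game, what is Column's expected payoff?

-28/11

First find x, the probability Row plays Hawk, from Column's indifference between Hawk and Dove: 4x − 4(1−x) = −5x − 2(1−x), giving x = 2/11.
Since Column is indifferent in equilibrium, Column's expected payoff equals the payoff from either column against (2/11, 9/11). Using Hawk: 4(2/11) − 4(9/11) = -28/11.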